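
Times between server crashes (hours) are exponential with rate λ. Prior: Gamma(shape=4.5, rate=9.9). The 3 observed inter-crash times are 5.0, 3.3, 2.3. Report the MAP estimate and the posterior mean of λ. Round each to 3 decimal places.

MAP = 0.317; posterior mean = 0.366

Σ times = 10.6. Posterior: Gamma(shape = 4.5+3 = 7.5, rate = 9.9+10.6 = 20.5).
Mode = (α−1)/β = 6.5/20.5 = 0.317.
Mean = α/β = 7.5/20.5 = 0.366.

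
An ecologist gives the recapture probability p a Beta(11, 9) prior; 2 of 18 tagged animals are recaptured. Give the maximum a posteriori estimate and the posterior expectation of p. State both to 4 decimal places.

Posterior: Beta(11+2, 9+16) = Beta(13, 25).
Mode = (13−1)/(13+25−2) = 12/36 = 0.3333.
Mean = 13/(13+25) = 13/38 = 0.3421.

maximum a posteriori estimate = 0.3333, posterior expectation = 0.3421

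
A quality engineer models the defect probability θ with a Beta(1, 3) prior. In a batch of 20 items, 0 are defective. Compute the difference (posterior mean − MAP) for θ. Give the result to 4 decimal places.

0.0417

Posterior: Beta(1+0, 3+20) = Beta(1, 23).
Since α = 1 ≤ 1 and β > 1, the Beta density is monotone decreasing on [0,1]; the mode is at 0.
Mean = 1/(1+23) = 0.0417.
Difference = 0.0417 − 0.0000 = 0.0417.
Right-skewed posterior ⇒ mode < mean.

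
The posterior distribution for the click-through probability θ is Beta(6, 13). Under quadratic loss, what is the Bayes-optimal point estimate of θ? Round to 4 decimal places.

Mode = (6−1)/(6+13−2) = 5/17 = 0.2941.
Mean = 6/(6+13) = 6/19 = 0.3158.
Quadratic loss ⇒ the optimal estimator is the posterior mean.

0.3158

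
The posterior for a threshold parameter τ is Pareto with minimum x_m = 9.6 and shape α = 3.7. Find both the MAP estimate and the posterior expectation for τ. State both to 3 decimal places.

The Pareto density is strictly decreasing on [x_m, ∞), so the mode is x_m = 9.600.
Mean = α·x_m/(α−1) = 3.7·9.6/2.7 = 13.156.

MAP = 9.600; posterior mean = 13.156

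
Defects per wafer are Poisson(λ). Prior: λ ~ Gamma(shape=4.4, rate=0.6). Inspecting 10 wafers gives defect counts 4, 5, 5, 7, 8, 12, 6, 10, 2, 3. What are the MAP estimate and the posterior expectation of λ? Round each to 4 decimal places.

Σ counts = 62. Posterior: Gamma(shape = 4.4+62 = 66.4, rate = 0.6+10 = 10.6).
Mode = (α−1)/β = 65.4/10.6 = 6.1698.
Mean = α/β = 66.4/10.6 = 6.2642.

MAP = 6.1698, posterior mean = 6.2642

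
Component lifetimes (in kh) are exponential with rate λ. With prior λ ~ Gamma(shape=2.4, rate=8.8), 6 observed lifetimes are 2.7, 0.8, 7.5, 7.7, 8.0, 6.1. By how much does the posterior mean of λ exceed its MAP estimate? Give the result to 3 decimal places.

Σ times = 32.8. Posterior: Gamma(shape = 2.4+6 = 8.4, rate = 8.8+32.8 = 41.6).
Mode = (α−1)/β = 7.4/41.6 = 0.178.
Mean = α/β = 8.4/41.6 = 0.202.
Difference = 0.202 − 0.178 = 0.024.

0.024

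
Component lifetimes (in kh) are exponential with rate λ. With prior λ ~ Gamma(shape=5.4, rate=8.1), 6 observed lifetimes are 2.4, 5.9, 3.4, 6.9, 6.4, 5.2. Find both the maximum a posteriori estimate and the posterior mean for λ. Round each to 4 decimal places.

Σ times = 30.2. Posterior: Gamma(shape = 5.4+6 = 11.4, rate = 8.1+30.2 = 38.3).
Mode = (α−1)/β = 10.4/38.3 = 0.2715.
Mean = α/β = 11.4/38.3 = 0.2977.

MAP = 0.2715; posterior mean = 0.2977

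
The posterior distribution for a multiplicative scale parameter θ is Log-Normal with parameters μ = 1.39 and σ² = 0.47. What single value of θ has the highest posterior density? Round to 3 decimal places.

Mode = exp(μ − σ²) = exp(0.92) = 2.509.
Mean = exp(μ + σ²/2) = exp(1.625) = 5.078.
This is the posterior mode — the MAP estimate.

2.509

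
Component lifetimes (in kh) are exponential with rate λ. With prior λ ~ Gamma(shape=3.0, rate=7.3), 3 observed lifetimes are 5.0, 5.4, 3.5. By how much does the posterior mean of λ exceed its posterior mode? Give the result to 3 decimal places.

0.047

Σ times = 13.9. Posterior: Gamma(shape = 3.0+3 = 6.0, rate = 7.3+13.9 = 21.2).
Mode = (α−1)/β = 5.0/21.2 = 0.236.
Mean = α/β = 6.0/21.2 = 0.283.
Difference = 0.283 − 0.236 = 0.047.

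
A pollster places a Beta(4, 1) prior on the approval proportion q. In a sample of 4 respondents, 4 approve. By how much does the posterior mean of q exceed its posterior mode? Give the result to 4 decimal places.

Posterior: Beta(4+4, 1+0) = Beta(8, 1).
Since β = 1 ≤ 1 and α > 1, the Beta density is monotone increasing on [0,1]; the mode is at 1.
Mean = 8/(8+1) = 0.8889.
Difference = 0.8889 − 1.0000 = -0.1111.

-0.1111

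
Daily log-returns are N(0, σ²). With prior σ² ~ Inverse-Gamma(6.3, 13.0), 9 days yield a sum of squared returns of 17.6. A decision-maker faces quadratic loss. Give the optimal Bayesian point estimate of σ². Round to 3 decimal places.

Posterior: Inverse-Gamma(shape = 6.3+9/2 = 10.8, scale = 13.0+17.6/2 = 21.8).
Mode = β/(α+1) = 21.8/11.8 = 1.847.
Mean = β/(α−1) = 21.8/9.8 = 2.224.
Quadratic loss ⇒ the optimal estimator is the posterior mean.

2.224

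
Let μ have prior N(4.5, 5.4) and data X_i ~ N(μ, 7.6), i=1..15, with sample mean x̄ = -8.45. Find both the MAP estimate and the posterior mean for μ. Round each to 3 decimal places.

MAP = -7.339, posterior mean = -7.339

Posterior for μ is Normal. Precision-weighted mean: (1/5.4·4.5 + 15/7.6·-8.45) / (1/5.4 + 15/7.6) = -7.339.
A Normal posterior is symmetric, so mode = mean.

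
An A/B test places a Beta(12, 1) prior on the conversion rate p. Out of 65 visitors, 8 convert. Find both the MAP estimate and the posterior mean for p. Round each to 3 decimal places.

Posterior: Beta(12+8, 1+57) = Beta(20, 58).
Mode = (20−1)/(20+58−2) = 19/76 = 0.250.
Mean = 20/(20+58) = 20/78 = 0.256.

p_MAP = 0.250, E[p|data] = 0.256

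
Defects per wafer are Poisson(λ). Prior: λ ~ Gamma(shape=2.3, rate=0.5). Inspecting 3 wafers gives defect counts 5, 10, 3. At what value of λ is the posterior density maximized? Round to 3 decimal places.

5.514

Σ counts = 18. Posterior: Gamma(shape = 2.3+18 = 20.3, rate = 0.5+3 = 3.5).
Mode = (α−1)/β = 19.3/3.5 = 5.514.
Mean = α/β = 20.3/3.5 = 5.800.
This is the posterior mode — the MAP estimate.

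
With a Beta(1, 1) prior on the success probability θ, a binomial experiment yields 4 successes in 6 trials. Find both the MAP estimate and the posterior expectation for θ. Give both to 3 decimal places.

Posterior: Beta(1+4, 1+2) = Beta(5, 3).
Mode = (5−1)/(5+3−2) = 4/6 = 0.667.
Mean = 5/(5+3) = 5/8 = 0.625.
The posterior is left-skewed, so the mode exceeds the mean.

MAP = 0.667; posterior mean = 0.625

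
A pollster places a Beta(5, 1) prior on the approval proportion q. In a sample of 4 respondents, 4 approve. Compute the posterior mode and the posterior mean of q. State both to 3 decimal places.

Posterior: Beta(5+4, 1+0) = Beta(9, 1).
Since β = 1 ≤ 1 and α > 1, the Beta density is monotone increasing on [0,1]; the mode is at 1.
Mean = 9/(9+1) = 0.900.

MAP: 1.000. Posterior mean: 0.900.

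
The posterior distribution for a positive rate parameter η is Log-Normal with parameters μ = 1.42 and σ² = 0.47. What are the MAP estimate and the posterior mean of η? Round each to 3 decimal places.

Mode = exp(μ − σ²) = exp(0.95) = 2.586.
Mean = exp(μ + σ²/2) = exp(1.655) = 5.233.

MAP = 2.586, posterior mean = 5.233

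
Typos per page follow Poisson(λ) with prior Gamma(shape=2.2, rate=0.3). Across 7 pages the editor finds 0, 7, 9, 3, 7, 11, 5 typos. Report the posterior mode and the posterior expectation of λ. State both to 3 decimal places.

MAP = 5.918, posterior mean = 6.055

Σ counts = 42. Posterior: Gamma(shape = 2.2+42 = 44.2, rate = 0.3+7 = 7.3).
Mode = (α−1)/β = 43.2/7.3 = 5.918.
Mean = α/β = 44.2/7.3 = 6.055.
The mean is pulled above the mode by the posterior's right skew.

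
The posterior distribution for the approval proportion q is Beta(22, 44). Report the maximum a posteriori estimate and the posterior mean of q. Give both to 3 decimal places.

Mode = (22−1)/(22+44−2) = 21/64 = 0.328.
Mean = 22/(22+44) = 22/66 = 0.333.
Mean > mode: the posterior has a right tail.

MAP = 0.328; posterior mean = 0.333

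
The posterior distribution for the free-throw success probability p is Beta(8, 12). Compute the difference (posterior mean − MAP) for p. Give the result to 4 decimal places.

Mode = (8−1)/(8+12−2) = 7/18 = 0.3889.
Mean = 8/(8+12) = 8/20 = 0.4000.
Difference = 0.4000 − 0.3889 = 0.0111.

0.0111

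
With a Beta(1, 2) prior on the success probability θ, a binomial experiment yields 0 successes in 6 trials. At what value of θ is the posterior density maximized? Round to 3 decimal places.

Posterior: Beta(1+0, 2+6) = Beta(1, 8).
Since α = 1 ≤ 1 and β > 1, the Beta density is monotone decreasing on [0,1]; the mode is at 0.
Mean = 1/(1+8) = 0.111.
This is the posterior mode — the MAP estimate.

0.000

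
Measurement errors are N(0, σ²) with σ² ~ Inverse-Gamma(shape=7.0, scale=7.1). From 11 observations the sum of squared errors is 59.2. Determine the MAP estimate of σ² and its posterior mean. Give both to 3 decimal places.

MAP estimate = 2.719, posterior mean = 3.191

Posterior: Inverse-Gamma(shape = 7.0+11/2 = 12.5, scale = 7.1+59.2/2 = 36.7).
Mode = β/(α+1) = 36.7/13.5 = 2.719.
Mean = β/(α−1) = 36.7/11.5 = 3.191.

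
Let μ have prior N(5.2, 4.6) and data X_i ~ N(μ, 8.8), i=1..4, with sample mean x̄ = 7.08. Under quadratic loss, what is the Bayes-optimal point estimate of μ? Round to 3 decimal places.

Posterior for μ is Normal. Precision-weighted mean: (1/4.6·5.2 + 4/8.8·7.08) / (1/4.6 + 4/8.8) = 6.472.
A Normal posterior is symmetric, so mode = mean.
Quadratic loss ⇒ the optimal estimator is the posterior mean.

6.472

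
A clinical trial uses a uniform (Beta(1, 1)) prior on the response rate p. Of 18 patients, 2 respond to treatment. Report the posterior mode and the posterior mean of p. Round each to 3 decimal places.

Posterior: Beta(1+2, 1+16) = Beta(3, 17).
Mode = (3−1)/(3+17−2) = 2/18 = 0.111.
Mean = 3/(3+17) = 3/20 = 0.150.

p_MAP = 0.111, E[p|data] = 0.150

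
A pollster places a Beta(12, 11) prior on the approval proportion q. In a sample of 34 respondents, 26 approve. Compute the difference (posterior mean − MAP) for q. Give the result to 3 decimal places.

Posterior: Beta(12+26, 11+8) = Beta(38, 19).
Mode = (38−1)/(38+19−2) = 37/55 = 0.673.
Mean = 38/(38+19) = 38/57 = 0.667.
Difference = 0.667 − 0.673 = -0.006.

-0.006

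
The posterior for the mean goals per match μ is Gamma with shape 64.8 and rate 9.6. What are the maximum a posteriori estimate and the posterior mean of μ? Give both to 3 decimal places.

Mode = (α−1)/β = 63.8/9.6 = 6.646.
Mean = α/β = 64.8/9.6 = 6.750.

maximum a posteriori estimate = 6.646, posterior mean = 6.750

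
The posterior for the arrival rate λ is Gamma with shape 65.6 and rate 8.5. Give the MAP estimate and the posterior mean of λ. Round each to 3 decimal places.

MAP: 7.600. Posterior mean: 7.718.

Mode = (α−1)/β = 64.6/8.5 = 7.600.
Mean = α/β = 65.6/8.5 = 7.718.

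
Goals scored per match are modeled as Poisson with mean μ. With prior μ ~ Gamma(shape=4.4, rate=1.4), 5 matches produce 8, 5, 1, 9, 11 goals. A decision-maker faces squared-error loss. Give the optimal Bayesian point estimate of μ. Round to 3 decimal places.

Σ counts = 34. Posterior: Gamma(shape = 4.4+34 = 38.4, rate = 1.4+5 = 6.4).
Mode = (α−1)/β = 37.4/6.4 = 5.844.
Mean = α/β = 38.4/6.4 = 6.000.
Squared-error loss ⇒ the optimal estimator is the posterior mean.

6.000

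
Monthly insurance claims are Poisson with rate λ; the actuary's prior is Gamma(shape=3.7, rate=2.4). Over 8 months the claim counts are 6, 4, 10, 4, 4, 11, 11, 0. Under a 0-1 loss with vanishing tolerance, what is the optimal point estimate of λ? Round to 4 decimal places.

Σ counts = 50. Posterior: Gamma(shape = 3.7+50 = 53.7, rate = 2.4+8 = 10.4).
Mode = (α−1)/β = 52.7/10.4 = 5.0673.
Mean = α/β = 53.7/10.4 = 5.1635.
This is the posterior mode — the MAP estimate.

5.0673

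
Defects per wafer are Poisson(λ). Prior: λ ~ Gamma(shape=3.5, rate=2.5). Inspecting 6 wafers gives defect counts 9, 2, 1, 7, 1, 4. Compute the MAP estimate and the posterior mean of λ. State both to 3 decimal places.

Σ counts = 24. Posterior: Gamma(shape = 3.5+24 = 27.5, rate = 2.5+6 = 8.5).
Mode = (α−1)/β = 26.5/8.5 = 3.118.
Mean = α/β = 27.5/8.5 = 3.235.

MAP estimate = 3.118, posterior mean = 3.235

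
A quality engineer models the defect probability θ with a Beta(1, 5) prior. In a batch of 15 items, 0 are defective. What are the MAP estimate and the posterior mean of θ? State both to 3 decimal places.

θ_MAP = 0.000, E[θ|data] = 0.048

Posterior: Beta(1+0, 5+15) = Beta(1, 20).
Since α = 1 ≤ 1 and β > 1, the Beta density is monotone decreasing on [0,1]; the mode is at 0.
Mean = 1/(1+20) = 0.048.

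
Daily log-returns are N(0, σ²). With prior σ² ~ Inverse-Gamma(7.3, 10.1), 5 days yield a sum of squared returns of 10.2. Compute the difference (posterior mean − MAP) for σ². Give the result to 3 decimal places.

Posterior: Inverse-Gamma(shape = 7.3+5/2 = 9.8, scale = 10.1+10.2/2 = 15.2).
Mode = β/(α+1) = 15.2/10.8 = 1.407.
Mean = β/(α−1) = 15.2/8.8 = 1.727.
Difference = 1.727 − 1.407 = 0.320.
Right-skewed posterior ⇒ mode < mean.

0.320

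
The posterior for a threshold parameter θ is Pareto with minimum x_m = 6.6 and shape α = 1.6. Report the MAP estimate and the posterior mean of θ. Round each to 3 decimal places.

The Pareto density is strictly decreasing on [x_m, ∞), so the mode is x_m = 6.600.
Mean = α·x_m/(α−1) = 1.6·6.6/0.6 = 17.600.
Right-skewed posterior ⇒ mode < mean.

MAP = 6.600, posterior mean = 17.600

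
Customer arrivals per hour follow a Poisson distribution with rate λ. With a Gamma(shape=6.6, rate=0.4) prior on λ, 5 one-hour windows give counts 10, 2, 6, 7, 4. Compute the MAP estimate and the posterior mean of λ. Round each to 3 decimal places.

MAP estimate = 6.407, posterior mean = 6.593

Σ counts = 29. Posterior: Gamma(shape = 6.6+29 = 35.6, rate = 0.4+5 = 5.4).
Mode = (α−1)/β = 34.6/5.4 = 6.407.
Mean = α/β = 35.6/5.4 = 6.593.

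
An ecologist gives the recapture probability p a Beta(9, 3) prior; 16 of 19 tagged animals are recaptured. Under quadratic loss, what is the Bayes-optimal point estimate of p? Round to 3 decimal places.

0.806

Posterior: Beta(9+16, 3+3) = Beta(25, 6).
Mode = (25−1)/(25+6−2) = 24/29 = 0.828.
Mean = 25/(25+6) = 25/31 = 0.806.
Quadratic loss ⇒ the optimal estimator is the posterior mean.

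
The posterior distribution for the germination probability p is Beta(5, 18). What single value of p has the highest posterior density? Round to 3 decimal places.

Mode = (5−1)/(5+18−2) = 4/21 = 0.190.
Mean = 5/(5+18) = 5/23 = 0.217.
This is the posterior mode — the MAP estimate.

0.190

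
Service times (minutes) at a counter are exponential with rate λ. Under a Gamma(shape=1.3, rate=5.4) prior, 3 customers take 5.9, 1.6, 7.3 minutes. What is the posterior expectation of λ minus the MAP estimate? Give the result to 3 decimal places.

0.050

Σ times = 14.8. Posterior: Gamma(shape = 1.3+3 = 4.3, rate = 5.4+14.8 = 20.2).
Mode = (α−1)/β = 3.3/20.2 = 0.163.
Mean = α/β = 4.3/20.2 = 0.213.
Difference = 0.213 − 0.163 = 0.050.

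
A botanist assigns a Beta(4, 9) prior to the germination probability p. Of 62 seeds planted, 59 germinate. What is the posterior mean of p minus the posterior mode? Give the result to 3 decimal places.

-0.009

Posterior: Beta(4+59, 9+3) = Beta(63, 12).
Mode = (63−1)/(63+12−2) = 62/73 = 0.849.
Mean = 63/(63+12) = 63/75 = 0.840.
Difference = 0.840 − 0.849 = -0.009.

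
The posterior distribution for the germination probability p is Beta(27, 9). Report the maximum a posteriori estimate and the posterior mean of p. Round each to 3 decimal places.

Mode = (27−1)/(27+9−2) = 26/34 = 0.765.
Mean = 27/(27+9) = 27/36 = 0.750.
Left-skewed posterior ⇒ mean < mode.

MAP = 0.765; posterior mean = 0.750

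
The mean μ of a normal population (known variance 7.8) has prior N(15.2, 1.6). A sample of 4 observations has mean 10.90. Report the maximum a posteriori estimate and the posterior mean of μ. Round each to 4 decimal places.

MAP = 13.2620, posterior mean = 13.2620

Posterior for μ is Normal. Precision-weighted mean: (1/1.6·15.2 + 4/7.8·10.90) / (1/1.6 + 4/7.8) = 13.2620.
A Normal posterior is symmetric, so mode = mean.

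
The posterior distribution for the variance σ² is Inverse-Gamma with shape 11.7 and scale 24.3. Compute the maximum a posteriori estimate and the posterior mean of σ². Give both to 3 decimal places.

Mode = β/(α+1) = 24.3/12.7 = 1.913.
Mean = β/(α−1) = 24.3/10.7 = 2.271.

σ²_MAP = 1.913, E[σ²|data] = 2.271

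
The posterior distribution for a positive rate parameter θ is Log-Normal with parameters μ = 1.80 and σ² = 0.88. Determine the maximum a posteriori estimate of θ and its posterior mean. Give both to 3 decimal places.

Mode = exp(μ − σ²) = exp(0.92) = 2.509.
Mean = exp(μ + σ²/2) = exp(2.240) = 9.393.

θ_MAP = 2.509, E[θ|data] = 9.393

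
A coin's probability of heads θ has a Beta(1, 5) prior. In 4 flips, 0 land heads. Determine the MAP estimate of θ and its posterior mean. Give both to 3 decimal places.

Posterior: Beta(1+0, 5+4) = Beta(1, 9).
Since α = 1 ≤ 1 and β > 1, the Beta density is monotone decreasing on [0,1]; the mode is at 0.
Mean = 1/(1+9) = 0.100.

MAP = 0.000, posterior mean = 0.100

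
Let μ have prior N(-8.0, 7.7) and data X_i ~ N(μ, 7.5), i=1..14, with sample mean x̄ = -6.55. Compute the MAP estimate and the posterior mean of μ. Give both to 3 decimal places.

Posterior for μ is Normal. Precision-weighted mean: (1/7.7·-8.0 + 14/7.5·-6.55) / (1/7.7 + 14/7.5) = -6.644.
A Normal posterior is symmetric, so mode = mean.

MAP = -6.644, posterior mean = -6.644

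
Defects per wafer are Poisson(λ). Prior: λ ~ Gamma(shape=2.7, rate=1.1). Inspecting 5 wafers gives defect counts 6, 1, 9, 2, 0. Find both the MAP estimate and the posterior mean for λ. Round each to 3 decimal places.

MAP = 3.230, posterior mean = 3.393

Σ counts = 18. Posterior: Gamma(shape = 2.7+18 = 20.7, rate = 1.1+5 = 6.1).
Mode = (α−1)/β = 19.7/6.1 = 3.230.
Mean = α/β = 20.7/6.1 = 3.393.
Right-skewed posterior ⇒ mode < mean.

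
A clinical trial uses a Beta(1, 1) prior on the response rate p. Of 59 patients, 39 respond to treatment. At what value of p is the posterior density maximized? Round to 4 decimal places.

Posterior: Beta(1+39, 1+20) = Beta(40, 21).
Mode = (40−1)/(40+21−2) = 39/59 = 0.6610.
With a flat prior the MAP equals the MLE, 39/59.
Mean = 40/(40+21) = 40/61 = 0.6557.
This is the posterior mode — the MAP estimate.

0.6610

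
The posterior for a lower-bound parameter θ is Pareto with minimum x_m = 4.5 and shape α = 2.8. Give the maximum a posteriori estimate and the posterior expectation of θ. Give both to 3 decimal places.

The Pareto density is strictly decreasing on [x_m, ∞), so the mode is x_m = 4.500.
Mean = α·x_m/(α−1) = 2.8·4.5/1.8 = 7.000.
The posterior is right-skewed, so the mean exceeds the mode.

θ_MAP = 4.500, E[θ|data] = 7.000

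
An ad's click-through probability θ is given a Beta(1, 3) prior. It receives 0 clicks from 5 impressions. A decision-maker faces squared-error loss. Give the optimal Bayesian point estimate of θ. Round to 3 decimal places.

0.111

Posterior: Beta(1+0, 3+5) = Beta(1, 8).
Since α = 1 ≤ 1 and β > 1, the Beta density is monotone decreasing on [0,1]; the mode is at 0.
Mean = 1/(1+8) = 0.111.
Squared-error loss ⇒ the optimal estimator is the posterior mean.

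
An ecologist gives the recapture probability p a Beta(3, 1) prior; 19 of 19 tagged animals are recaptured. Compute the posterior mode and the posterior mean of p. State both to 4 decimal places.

MAP = 1.0000; posterior mean = 0.9565

Posterior: Beta(3+19, 1+0) = Beta(22, 1).
Since β = 1 ≤ 1 and α > 1, the Beta density is monotone increasing on [0,1]; the mode is at 1.
Mean = 22/(22+1) = 0.9565.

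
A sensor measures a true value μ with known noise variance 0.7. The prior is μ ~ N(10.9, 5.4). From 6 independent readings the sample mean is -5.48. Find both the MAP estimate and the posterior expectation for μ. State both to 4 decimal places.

MAP = -5.1336; posterior mean = -5.1336

Posterior for μ is Normal. Precision-weighted mean: (1/5.4·10.9 + 6/0.7·-5.48) / (1/5.4 + 6/0.7) = -5.1336.
A Normal posterior is symmetric, so mode = mean.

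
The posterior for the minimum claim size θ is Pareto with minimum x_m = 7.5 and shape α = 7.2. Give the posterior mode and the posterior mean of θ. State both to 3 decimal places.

The Pareto density is strictly decreasing on [x_m, ∞), so the mode is x_m = 7.500.
Mean = α·x_m/(α−1) = 7.2·7.5/6.2 = 8.710.
Mean > mode: the posterior has a right tail.

θ_MAP = 7.500, E[θ|data] = 8.710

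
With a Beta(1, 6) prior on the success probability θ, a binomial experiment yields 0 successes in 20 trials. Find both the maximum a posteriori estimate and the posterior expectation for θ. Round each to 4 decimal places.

MAP = 0.0000, posterior mean = 0.0370

Posterior: Beta(1+0, 6+20) = Beta(1, 26).
Since α = 1 ≤ 1 and β > 1, the Beta density is monotone decreasing on [0,1]; the mode is at 0.
Mean = 1/(1+26) = 0.0370.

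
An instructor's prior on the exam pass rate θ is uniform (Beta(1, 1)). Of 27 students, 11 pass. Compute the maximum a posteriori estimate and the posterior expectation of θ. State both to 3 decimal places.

Posterior: Beta(1+11, 1+16) = Beta(12, 17).
Mode = (12−1)/(12+17−2) = 11/27 = 0.407.
With a flat prior the MAP equals the MLE, 11/27.
Mean = 12/(12+17) = 12/29 = 0.414.

θ_MAP = 0.407, E[θ|data] = 0.414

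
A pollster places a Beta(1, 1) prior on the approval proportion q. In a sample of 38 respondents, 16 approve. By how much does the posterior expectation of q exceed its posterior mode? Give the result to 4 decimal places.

Posterior: Beta(1+16, 1+22) = Beta(17, 23).
Mode = (17−1)/(17+23−2) = 16/38 = 0.4211.
Mean = 17/(17+23) = 17/40 = 0.4250.
Difference = 0.4250 − 0.4211 = 0.0039.

0.0039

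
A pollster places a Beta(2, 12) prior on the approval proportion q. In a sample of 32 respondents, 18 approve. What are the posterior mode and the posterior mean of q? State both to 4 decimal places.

Posterior: Beta(2+18, 12+14) = Beta(20, 26).
Mode = (20−1)/(20+26−2) = 19/44 = 0.4318.
Mean = 20/(20+26) = 20/46 = 0.4348.
The posterior is right-skewed, so the mean exceeds the mode.

MAP = 0.4318; posterior mean = 0.4348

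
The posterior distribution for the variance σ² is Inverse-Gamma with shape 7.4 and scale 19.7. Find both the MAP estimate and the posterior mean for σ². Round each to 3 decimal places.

Mode = β/(α+1) = 19.7/8.4 = 2.345.
Mean = β/(α−1) = 19.7/6.4 = 3.078.

MAP: 2.345. Posterior mean: 3.078.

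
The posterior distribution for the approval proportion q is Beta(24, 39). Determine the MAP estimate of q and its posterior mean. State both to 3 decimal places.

MAP = 0.377; posterior mean = 0.381

Mode = (24−1)/(24+39−2) = 23/61 = 0.377.
Mean = 24/(24+39) = 24/63 = 0.381.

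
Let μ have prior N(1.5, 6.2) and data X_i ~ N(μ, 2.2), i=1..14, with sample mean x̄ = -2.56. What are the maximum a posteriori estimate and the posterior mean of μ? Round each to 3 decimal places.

maximum a posteriori estimate = -2.460, posterior mean = -2.460

Posterior for μ is Normal. Precision-weighted mean: (1/6.2·1.5 + 14/2.2·-2.56) / (1/6.2 + 14/2.2) = -2.460.
A Normal posterior is symmetric, so mode = mean.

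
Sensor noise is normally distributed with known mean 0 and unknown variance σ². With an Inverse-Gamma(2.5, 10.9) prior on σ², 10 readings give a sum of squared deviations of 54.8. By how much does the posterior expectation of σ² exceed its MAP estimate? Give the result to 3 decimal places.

1.386

Posterior: Inverse-Gamma(shape = 2.5+10/2 = 7.5, scale = 10.9+54.8/2 = 38.3).
Mode = β/(α+1) = 38.3/8.5 = 4.506.
Mean = β/(α−1) = 38.3/6.5 = 5.892.
Difference = 5.892 − 4.506 = 1.386.
Right-skewed posterior ⇒ mode < mean.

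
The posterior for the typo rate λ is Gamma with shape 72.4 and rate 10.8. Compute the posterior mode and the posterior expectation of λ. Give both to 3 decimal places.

MAP = 6.611; posterior mean = 6.704

Mode = (α−1)/β = 71.4/10.8 = 6.611.
Mean = α/β = 72.4/10.8 = 6.704.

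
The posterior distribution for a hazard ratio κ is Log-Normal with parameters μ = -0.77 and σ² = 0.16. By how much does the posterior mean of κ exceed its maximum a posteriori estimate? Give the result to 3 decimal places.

Mode = exp(μ − σ²) = exp(-0.93) = 0.395.
Mean = exp(μ + σ²/2) = exp(-0.690) = 0.502.
Difference = 0.502 − 0.395 = 0.107.

0.107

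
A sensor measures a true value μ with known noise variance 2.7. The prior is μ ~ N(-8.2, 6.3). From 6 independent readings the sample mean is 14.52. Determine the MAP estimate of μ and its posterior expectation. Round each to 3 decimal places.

Posterior for μ is Normal. Precision-weighted mean: (1/6.3·-8.2 + 6/2.7·14.52) / (1/6.3 + 6/2.7) = 13.005.
A Normal posterior is symmetric, so mode = mean.

MAP: 13.005. Posterior mean: 13.005.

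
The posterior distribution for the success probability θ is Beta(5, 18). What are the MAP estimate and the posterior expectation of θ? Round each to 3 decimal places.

Mode = (5−1)/(5+18−2) = 4/21 = 0.190.
Mean = 5/(5+18) = 5/23 = 0.217.
Mean > mode: the posterior has a right tail.

MAP = 0.190; posterior mean = 0.217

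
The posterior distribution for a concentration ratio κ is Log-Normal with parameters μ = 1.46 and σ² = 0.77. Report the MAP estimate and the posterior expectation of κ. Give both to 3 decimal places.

Mode = exp(μ − σ²) = exp(0.69) = 1.994.
Mean = exp(μ + σ²/2) = exp(1.845) = 6.328.
Right-skewed posterior ⇒ mode < mean.

MAP: 1.994. Posterior mean: 6.328.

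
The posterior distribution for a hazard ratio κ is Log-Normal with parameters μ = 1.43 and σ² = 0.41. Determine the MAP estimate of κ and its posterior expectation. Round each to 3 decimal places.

MAP = 2.773, posterior mean = 5.129

Mode = exp(μ − σ²) = exp(1.02) = 2.773.
Mean = exp(μ + σ²/2) = exp(1.635) = 5.129.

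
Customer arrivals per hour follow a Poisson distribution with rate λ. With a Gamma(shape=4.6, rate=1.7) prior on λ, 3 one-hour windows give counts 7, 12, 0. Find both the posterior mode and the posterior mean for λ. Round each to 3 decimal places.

Σ counts = 19. Posterior: Gamma(shape = 4.6+19 = 23.6, rate = 1.7+3 = 4.7).
Mode = (α−1)/β = 22.6/4.7 = 4.809.
Mean = α/β = 23.6/4.7 = 5.021.

posterior mode = 4.809, posterior mean = 5.021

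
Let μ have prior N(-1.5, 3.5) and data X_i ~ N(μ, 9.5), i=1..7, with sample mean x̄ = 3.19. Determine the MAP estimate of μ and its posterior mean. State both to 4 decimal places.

MAP estimate = 1.8796, posterior mean = 1.8796

Posterior for μ is Normal. Precision-weighted mean: (1/3.5·-1.5 + 7/9.5·3.19) / (1/3.5 + 7/9.5) = 1.8796.
A Normal posterior is symmetric, so mode = mean.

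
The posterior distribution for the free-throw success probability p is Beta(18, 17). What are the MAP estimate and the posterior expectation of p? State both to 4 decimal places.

MAP: 0.5152. Posterior mean: 0.5143.

Mode = (18−1)/(18+17−2) = 17/33 = 0.5152.
Mean = 18/(18+17) = 18/35 = 0.5143.
The mean is pulled below the mode by the posterior's left skew.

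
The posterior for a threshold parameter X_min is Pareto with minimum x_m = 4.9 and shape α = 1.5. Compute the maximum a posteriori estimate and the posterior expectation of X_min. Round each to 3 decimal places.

The Pareto density is strictly decreasing on [x_m, ∞), so the mode is x_m = 4.900.
Mean = α·x_m/(α−1) = 1.5·4.9/0.5 = 14.700.
The mean is pulled above the mode by the posterior's right skew.

X_min_MAP = 4.900, E[X_min|data] = 14.700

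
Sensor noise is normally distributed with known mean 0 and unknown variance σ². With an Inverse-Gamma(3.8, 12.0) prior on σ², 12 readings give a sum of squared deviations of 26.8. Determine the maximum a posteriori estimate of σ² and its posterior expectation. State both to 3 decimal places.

maximum a posteriori estimate = 2.352, posterior expectation = 2.886

Posterior: Inverse-Gamma(shape = 3.8+12/2 = 9.8, scale = 12.0+26.8/2 = 25.4).
Mode = β/(α+1) = 25.4/10.8 = 2.352.
Mean = β/(α−1) = 25.4/8.8 = 2.886.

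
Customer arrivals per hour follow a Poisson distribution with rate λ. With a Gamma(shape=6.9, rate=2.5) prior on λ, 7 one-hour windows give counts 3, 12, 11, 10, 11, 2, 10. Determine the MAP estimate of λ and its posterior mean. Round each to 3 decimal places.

Σ counts = 59. Posterior: Gamma(shape = 6.9+59 = 65.9, rate = 2.5+7 = 9.5).
Mode = (α−1)/β = 64.9/9.5 = 6.832.
Mean = α/β = 65.9/9.5 = 6.937.
The posterior is right-skewed, so the mean exceeds the mode.

λ_MAP = 6.832, E[λ|data] = 6.937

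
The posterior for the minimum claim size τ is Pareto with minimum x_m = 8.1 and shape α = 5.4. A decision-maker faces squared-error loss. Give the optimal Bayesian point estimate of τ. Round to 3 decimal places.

The Pareto density is strictly decreasing on [x_m, ∞), so the mode is x_m = 8.100.
Mean = α·x_m/(α−1) = 5.4·8.1/4.4 = 9.941.
Squared-error loss ⇒ the optimal estimator is the posterior mean.

9.941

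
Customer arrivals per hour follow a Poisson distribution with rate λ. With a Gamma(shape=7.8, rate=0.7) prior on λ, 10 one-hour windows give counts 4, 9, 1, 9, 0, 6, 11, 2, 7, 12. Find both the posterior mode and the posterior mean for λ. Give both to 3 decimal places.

Σ counts = 61. Posterior: Gamma(shape = 7.8+61 = 68.8, rate = 0.7+10 = 10.7).
Mode = (α−1)/β = 67.8/10.7 = 6.336.
Mean = α/β = 68.8/10.7 = 6.430.

λ_MAP = 6.336, E[λ|data] = 6.430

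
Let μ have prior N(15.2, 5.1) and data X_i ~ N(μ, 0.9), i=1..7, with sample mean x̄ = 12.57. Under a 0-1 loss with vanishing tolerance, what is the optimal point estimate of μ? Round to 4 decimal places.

12.6347

Posterior for μ is Normal. Precision-weighted mean: (1/5.1·15.2 + 7/0.9·12.57) / (1/5.1 + 7/0.9) = 12.6347.
A Normal posterior is symmetric, so mode = mean.
This is the posterior mode — the MAP estimate.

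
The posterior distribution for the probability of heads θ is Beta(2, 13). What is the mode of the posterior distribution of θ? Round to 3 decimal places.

Mode = (2−1)/(2+13−2) = 1/13 = 0.077.
Mean = 2/(2+13) = 2/15 = 0.133.
This is the posterior mode — the MAP estimate.

0.077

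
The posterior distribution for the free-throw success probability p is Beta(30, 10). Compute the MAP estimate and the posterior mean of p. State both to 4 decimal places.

Mode = (30−1)/(30+10−2) = 29/38 = 0.7632.
Mean = 30/(30+10) = 30/40 = 0.7500.

MAP = 0.7632, posterior mean = 0.7500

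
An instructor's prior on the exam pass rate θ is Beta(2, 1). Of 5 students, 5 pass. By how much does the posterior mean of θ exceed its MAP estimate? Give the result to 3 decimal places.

-0.125

Posterior: Beta(2+5, 1+0) = Beta(7, 1).
Since β = 1 ≤ 1 and α > 1, the Beta density is monotone increasing on [0,1]; the mode is at 1.
Mean = 7/(7+1) = 0.875.
Difference = 0.875 − 1.000 = -0.125.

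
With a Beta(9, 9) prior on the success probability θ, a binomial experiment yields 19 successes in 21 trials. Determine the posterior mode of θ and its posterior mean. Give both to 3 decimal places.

Posterior: Beta(9+19, 9+2) = Beta(28, 11).
Mode = (28−1)/(28+11−2) = 27/37 = 0.730.
Mean = 28/(28+11) = 28/39 = 0.718.
The mean is pulled below the mode by the posterior's left skew.

MAP: 0.730. Posterior mean: 0.718.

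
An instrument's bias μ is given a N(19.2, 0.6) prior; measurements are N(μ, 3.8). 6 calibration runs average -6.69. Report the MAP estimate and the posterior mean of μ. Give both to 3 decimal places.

Posterior for μ is Normal. Precision-weighted mean: (1/0.6·19.2 + 6/3.8·-6.69) / (1/0.6 + 6/3.8) = 6.605.
A Normal posterior is symmetric, so mode = mean.

μ_MAP = 6.605, E[μ|data] = 6.605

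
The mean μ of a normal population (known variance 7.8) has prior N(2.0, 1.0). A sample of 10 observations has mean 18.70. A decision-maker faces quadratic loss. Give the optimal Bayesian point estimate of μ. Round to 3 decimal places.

Posterior for μ is Normal. Precision-weighted mean: (1/1.0·2.0 + 10/7.8·18.70) / (1/1.0 + 10/7.8) = 11.382.
A Normal posterior is symmetric, so mode = mean.
Quadratic loss ⇒ the optimal estimator is the posterior mean.

11.382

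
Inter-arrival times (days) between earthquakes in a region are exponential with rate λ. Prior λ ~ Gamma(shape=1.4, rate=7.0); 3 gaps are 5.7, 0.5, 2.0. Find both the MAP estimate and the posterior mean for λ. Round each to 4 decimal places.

MAP = 0.2237; posterior mean = 0.2895

Σ times = 8.2. Posterior: Gamma(shape = 1.4+3 = 4.4, rate = 7.0+8.2 = 15.2).
Mode = (α−1)/β = 3.4/15.2 = 0.2237.
Mean = α/β = 4.4/15.2 = 0.2895.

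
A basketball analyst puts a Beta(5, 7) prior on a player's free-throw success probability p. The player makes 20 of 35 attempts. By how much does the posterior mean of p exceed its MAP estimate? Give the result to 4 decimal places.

-0.0014

Posterior: Beta(5+20, 7+15) = Beta(25, 22).
Mode = (25−1)/(25+22−2) = 24/45 = 0.5333.
Mean = 25/(25+22) = 25/47 = 0.5319.
Difference = 0.5319 − 0.5333 = -0.0014.
The mean is pulled below the mode by the posterior's left skew.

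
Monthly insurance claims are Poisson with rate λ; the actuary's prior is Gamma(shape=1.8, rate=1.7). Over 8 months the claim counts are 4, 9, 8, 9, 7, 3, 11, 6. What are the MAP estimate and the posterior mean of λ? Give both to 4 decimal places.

Σ counts = 57. Posterior: Gamma(shape = 1.8+57 = 58.8, rate = 1.7+8 = 9.7).
Mode = (α−1)/β = 57.8/9.7 = 5.9588.
Mean = α/β = 58.8/9.7 = 6.0619.
Mean > mode: the posterior has a right tail.

MAP estimate = 5.9588, posterior mean = 6.0619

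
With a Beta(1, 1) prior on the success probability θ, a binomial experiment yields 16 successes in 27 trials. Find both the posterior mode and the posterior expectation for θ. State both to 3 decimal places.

Posterior: Beta(1+16, 1+11) = Beta(17, 12).
Mode = (17−1)/(17+12−2) = 16/27 = 0.593.
With a flat prior the MAP equals the MLE, 16/27.
Mean = 17/(17+12) = 17/29 = 0.586.

MAP: 0.593. Posterior mean: 0.586.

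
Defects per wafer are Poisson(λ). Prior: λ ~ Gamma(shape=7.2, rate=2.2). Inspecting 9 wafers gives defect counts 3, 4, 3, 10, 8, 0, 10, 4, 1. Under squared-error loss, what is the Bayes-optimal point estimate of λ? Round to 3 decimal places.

4.482

Σ counts = 43. Posterior: Gamma(shape = 7.2+43 = 50.2, rate = 2.2+9 = 11.2).
Mode = (α−1)/β = 49.2/11.2 = 4.393.
Mean = α/β = 50.2/11.2 = 4.482.
Squared-error loss ⇒ the optimal estimator is the posterior mean.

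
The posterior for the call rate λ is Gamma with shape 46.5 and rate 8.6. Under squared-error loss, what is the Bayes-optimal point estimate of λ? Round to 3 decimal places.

Mode = (α−1)/β = 45.5/8.6 = 5.291.
Mean = α/β = 46.5/8.6 = 5.407.
Squared-error loss ⇒ the optimal estimator is the posterior mean.

5.407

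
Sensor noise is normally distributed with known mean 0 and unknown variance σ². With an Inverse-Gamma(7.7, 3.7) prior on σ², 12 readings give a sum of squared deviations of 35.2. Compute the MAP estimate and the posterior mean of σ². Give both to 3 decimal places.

MAP estimate = 1.449, posterior mean = 1.677

Posterior: Inverse-Gamma(shape = 7.7+12/2 = 13.7, scale = 3.7+35.2/2 = 21.3).
Mode = β/(α+1) = 21.3/14.7 = 1.449.
Mean = β/(α−1) = 21.3/12.7 = 1.677.
The posterior is right-skewed, so the mean exceeds the mode.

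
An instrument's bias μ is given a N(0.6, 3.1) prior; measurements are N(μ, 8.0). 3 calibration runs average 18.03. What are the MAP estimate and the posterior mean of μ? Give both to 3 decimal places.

MAP: 9.970. Posterior mean: 9.970.

Posterior for μ is Normal. Precision-weighted mean: (1/3.1·0.6 + 3/8.0·18.03) / (1/3.1 + 3/8.0) = 9.970.
A Normal posterior is symmetric, so mode = mean.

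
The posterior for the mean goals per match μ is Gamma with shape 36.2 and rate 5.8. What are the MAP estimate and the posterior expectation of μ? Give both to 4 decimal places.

Mode = (α−1)/β = 35.2/5.8 = 6.0690.
Mean = α/β = 36.2/5.8 = 6.2414.

MAP: 6.0690. Posterior mean: 6.2414.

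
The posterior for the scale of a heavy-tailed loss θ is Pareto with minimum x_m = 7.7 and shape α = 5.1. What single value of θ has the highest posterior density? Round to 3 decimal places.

7.700

The Pareto density is strictly decreasing on [x_m, ∞), so the mode is x_m = 7.700.
Mean = α·x_m/(α−1) = 5.1·7.7/4.1 = 9.578.
This is the posterior mode — the MAP estimate.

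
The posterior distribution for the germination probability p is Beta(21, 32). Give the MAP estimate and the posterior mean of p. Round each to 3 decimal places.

MAP = 0.392; posterior mean = 0.396

Mode = (21−1)/(21+32−2) = 20/51 = 0.392.
Mean = 21/(21+32) = 21/53 = 0.396.
Mean > mode: the posterior has a right tail.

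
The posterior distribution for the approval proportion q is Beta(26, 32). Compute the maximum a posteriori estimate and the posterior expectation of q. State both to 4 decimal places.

Mode = (26−1)/(26+32−2) = 25/56 = 0.4464.
Mean = 26/(26+32) = 26/58 = 0.4483.

maximum a posteriori estimate = 0.4464, posterior expectation = 0.4483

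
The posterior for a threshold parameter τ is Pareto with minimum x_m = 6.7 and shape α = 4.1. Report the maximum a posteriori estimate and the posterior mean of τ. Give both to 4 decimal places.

The Pareto density is strictly decreasing on [x_m, ∞), so the mode is x_m = 6.7000.
Mean = α·x_m/(α−1) = 4.1·6.7/3.1 = 8.8613.

MAP = 6.7000; posterior mean = 8.8613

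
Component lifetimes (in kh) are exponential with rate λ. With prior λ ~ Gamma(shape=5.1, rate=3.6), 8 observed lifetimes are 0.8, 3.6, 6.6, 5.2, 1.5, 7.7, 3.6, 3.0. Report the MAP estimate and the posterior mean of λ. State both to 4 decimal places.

Σ times = 32.0. Posterior: Gamma(shape = 5.1+8 = 13.1, rate = 3.6+32.0 = 35.6).
Mode = (α−1)/β = 12.1/35.6 = 0.3399.
Mean = α/β = 13.1/35.6 = 0.3680.
Mean > mode: the posterior has a right tail.

λ_MAP = 0.3399, E[λ|data] = 0.3680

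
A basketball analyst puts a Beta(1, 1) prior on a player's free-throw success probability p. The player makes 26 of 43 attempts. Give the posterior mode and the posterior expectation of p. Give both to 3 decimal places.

Posterior: Beta(1+26, 1+17) = Beta(27, 18).
Mode = (27−1)/(27+18−2) = 26/43 = 0.605.
With a flat prior the MAP equals the MLE, 26/43.
Mean = 27/(27+18) = 27/45 = 0.600.

posterior mode = 0.605, posterior expectation = 0.600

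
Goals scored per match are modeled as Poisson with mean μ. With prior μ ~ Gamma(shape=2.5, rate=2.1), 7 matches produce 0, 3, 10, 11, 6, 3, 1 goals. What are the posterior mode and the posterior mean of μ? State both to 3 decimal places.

Σ counts = 34. Posterior: Gamma(shape = 2.5+34 = 36.5, rate = 2.1+7 = 9.1).
Mode = (α−1)/β = 35.5/9.1 = 3.901.
Mean = α/β = 36.5/9.1 = 4.011.
Mean > mode: the posterior has a right tail.

MAP: 3.901. Posterior mean: 4.011.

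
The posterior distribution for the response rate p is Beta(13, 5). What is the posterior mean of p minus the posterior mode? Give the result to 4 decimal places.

-0.0278

Mode = (13−1)/(13+5−2) = 12/16 = 0.7500.
Mean = 13/(13+5) = 13/18 = 0.7222.
Difference = 0.7222 − 0.7500 = -0.0278.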